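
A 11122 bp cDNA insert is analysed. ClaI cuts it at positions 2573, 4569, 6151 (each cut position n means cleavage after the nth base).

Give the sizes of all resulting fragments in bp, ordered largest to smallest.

4971, 2573, 1996, 1582 bp

Linear molecule, 3 cuts → 4 fragments:
  2573 − 0 = 2573 bp
  4569 − 2573 = 1996 bp
  6151 − 4569 = 1582 bp
  11122 − 6151 = 4971 bp
Sorted largest to smallest: 4971, 2573, 1996, 1582 bp.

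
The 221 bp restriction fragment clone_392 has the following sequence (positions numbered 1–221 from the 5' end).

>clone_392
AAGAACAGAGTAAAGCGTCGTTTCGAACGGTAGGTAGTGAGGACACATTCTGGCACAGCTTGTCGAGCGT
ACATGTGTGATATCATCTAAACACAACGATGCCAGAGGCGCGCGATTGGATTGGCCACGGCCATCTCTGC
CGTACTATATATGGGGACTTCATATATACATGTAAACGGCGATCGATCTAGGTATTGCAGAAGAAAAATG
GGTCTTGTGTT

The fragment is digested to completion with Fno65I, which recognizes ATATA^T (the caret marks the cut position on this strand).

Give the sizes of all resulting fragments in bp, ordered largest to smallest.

Fno65I sites (ATATAT) start at positions 147, 162.
Fno65I cuts after base 5 of each site (before the last base), so after positions 151, 166.
Linear molecule, 2 cuts → 3 fragments:
  1–151 → 151 bp
  152–166 → 15 bp
  167–221 → 55 bp
Sorted largest to smallest: 151, 55, 15 bp.

151, 55, 15 bp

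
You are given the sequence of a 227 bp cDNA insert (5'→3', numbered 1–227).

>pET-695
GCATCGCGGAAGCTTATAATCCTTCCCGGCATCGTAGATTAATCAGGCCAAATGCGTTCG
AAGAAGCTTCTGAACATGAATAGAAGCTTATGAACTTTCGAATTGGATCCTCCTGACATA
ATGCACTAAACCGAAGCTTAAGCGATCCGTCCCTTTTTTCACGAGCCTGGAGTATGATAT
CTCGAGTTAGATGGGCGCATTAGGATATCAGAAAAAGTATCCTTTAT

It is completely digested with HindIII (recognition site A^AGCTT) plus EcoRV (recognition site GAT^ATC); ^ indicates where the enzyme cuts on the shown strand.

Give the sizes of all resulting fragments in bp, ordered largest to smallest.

HindIII sites (AAGCTT) start at positions 10, 64, 84, 134.
HindIII cuts after the first base of each site, so after positions 10, 64, 84, 134.
EcoRV sites (GATATC) start at positions 176, 204.
EcoRV cuts after base 3 of each site, so after positions 178, 206.
Combined cut positions: 10, 64, 84, 134, 178, 206.
Linear molecule, 6 cuts → 7 fragments:
  1–10 → 10 bp
  11–64 → 54 bp
  65–84 → 20 bp
  85–134 → 50 bp
  135–178 → 44 bp
  179–206 → 28 bp
  207–227 → 21 bp
Sorted largest to smallest: 54, 50, 44, 28, 21, 20, 10 bp.

54, 50, 44, 28, 21, 20, 10 bp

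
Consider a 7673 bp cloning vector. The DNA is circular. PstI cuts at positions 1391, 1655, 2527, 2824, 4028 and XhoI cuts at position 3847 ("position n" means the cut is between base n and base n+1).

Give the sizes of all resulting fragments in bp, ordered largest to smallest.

5036, 1023, 872, 297, 264, 181 bp

Combined cut positions (sorted): 1391, 1655, 2527, 2824, 3847, 4028.
Circular molecule, 6 cuts → 6 fragments:
  1655 − 1391 = 264 bp
  2527 − 1655 = 872 bp
  2824 − 2527 = 297 bp
  3847 − 2824 = 1023 bp
  4028 − 3847 = 181 bp
  wrap: 7673 − 4028 + 1391 = 5036 bp
Sorted largest to smallest: 5036, 1023, 872, 297, 264, 181 bp.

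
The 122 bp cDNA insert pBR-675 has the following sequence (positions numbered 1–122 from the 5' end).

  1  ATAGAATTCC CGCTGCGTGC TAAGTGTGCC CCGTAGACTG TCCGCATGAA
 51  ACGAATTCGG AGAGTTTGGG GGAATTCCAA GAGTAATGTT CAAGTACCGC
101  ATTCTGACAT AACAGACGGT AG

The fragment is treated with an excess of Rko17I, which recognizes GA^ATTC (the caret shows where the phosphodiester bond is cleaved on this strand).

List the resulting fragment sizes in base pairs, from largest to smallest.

49, 49, 19, 5 bp

Rko17I sites (GAATTC) start at positions 4, 53, 72.
Rko17I cuts after base 2 of each site, so after positions 5, 54, 73.
Linear molecule, 3 cuts → 4 fragments:
  1–5 → 5 bp
  6–54 → 49 bp
  55–73 → 19 bp
  74–122 → 49 bp
Sorted largest to smallest: 49, 49, 19, 5 bp.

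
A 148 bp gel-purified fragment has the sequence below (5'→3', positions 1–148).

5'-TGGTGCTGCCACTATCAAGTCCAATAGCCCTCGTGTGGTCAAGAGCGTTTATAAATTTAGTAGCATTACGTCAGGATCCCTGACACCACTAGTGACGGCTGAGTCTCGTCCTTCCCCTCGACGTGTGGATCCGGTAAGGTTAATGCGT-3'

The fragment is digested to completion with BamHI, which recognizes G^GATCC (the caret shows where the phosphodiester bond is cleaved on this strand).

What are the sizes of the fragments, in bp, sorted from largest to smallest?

BamHI sites (GGATCC) start at positions 74, 127.
BamHI cuts after the first base of each site, so after positions 74, 127.
Linear molecule, 2 cuts → 3 fragments:
  1–74 → 74 bp
  75–127 → 53 bp
  128–148 → 21 bp
Sorted largest to smallest: 74, 53, 21 bp.

74, 53, 21 bp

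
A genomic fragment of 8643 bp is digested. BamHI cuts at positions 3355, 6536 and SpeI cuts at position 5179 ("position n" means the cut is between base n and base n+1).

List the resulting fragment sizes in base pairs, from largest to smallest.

3355, 2107, 1824, 1357 bp

Combined cut positions (sorted): 3355, 5179, 6536.
Linear molecule, 3 cuts → 4 fragments:
  3355 − 0 = 3355 bp
  5179 − 3355 = 1824 bp
  6536 − 5179 = 1357 bp
  8643 − 6536 = 2107 bp
Sorted largest to smallest: 3355, 2107, 1824, 1357 bp.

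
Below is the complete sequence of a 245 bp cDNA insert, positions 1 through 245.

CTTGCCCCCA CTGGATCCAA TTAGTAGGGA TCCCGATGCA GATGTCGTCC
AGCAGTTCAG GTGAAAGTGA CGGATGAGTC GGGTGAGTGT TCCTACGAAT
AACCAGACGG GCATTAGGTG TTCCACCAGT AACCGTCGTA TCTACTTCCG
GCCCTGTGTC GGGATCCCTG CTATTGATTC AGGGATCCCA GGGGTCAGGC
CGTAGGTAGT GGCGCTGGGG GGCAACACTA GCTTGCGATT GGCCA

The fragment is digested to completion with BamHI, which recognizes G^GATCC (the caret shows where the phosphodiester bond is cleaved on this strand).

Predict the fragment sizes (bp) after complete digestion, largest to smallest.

134, 62, 21, 15, 13 bp

BamHI sites (GGATCC) start at positions 13, 28, 162, 183.
BamHI cuts after the first base of each site, so after positions 13, 28, 162, 183.
Linear molecule, 4 cuts → 5 fragments:
  1–13 → 13 bp
  14–28 → 15 bp
  29–162 → 134 bp
  163–183 → 21 bp
  184–245 → 62 bp
Sorted largest to smallest: 134, 62, 21, 15, 13 bp.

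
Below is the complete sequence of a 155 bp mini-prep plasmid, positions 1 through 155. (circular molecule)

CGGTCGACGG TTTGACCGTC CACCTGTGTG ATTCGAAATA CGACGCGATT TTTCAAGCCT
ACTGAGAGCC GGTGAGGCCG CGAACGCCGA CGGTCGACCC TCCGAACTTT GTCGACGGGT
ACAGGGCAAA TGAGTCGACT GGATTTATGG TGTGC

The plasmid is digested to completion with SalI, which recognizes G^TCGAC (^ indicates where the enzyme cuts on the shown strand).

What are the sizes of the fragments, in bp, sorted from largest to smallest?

90, 24, 23, 18 bp

SalI sites (GTCGAC) start at positions 3, 93, 111, 134.
SalI cuts after the first base of each site, so after positions 3, 93, 111, 134.
Circular molecule, 4 cuts → 4 fragments:
  4–93 → 90 bp
  94–111 → 18 bp
  112–134 → 23 bp
  135–155 then 1–3 → 21 + 3 = 24 bp
Sorted largest to smallest: 90, 24, 23, 18 bp.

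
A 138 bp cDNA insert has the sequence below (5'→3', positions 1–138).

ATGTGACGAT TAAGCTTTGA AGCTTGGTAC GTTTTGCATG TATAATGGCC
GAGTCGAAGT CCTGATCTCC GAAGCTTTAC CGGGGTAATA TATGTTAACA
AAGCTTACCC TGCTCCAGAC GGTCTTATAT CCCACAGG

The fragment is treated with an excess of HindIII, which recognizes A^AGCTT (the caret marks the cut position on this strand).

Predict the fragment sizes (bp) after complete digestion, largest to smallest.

HindIII sites (AAGCTT) start at positions 12, 20, 72, 101.
HindIII cuts after the first base of each site, so after positions 12, 20, 72, 101.
Linear molecule, 4 cuts → 5 fragments:
  1–12 → 12 bp
  13–20 → 8 bp
  21–72 → 52 bp
  73–101 → 29 bp
  102–138 → 37 bp
Sorted largest to smallest: 52, 37, 29, 12, 8 bp.

52, 37, 29, 12, 8 bp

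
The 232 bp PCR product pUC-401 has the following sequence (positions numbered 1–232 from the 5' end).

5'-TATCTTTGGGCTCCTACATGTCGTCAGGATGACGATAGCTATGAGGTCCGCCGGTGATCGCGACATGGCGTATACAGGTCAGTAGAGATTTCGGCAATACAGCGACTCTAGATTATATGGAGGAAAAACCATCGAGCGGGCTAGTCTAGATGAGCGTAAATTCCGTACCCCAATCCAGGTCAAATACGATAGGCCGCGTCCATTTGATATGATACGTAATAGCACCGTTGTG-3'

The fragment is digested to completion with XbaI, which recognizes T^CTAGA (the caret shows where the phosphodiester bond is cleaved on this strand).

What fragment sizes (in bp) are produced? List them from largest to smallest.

XbaI sites (TCTAGA) start at positions 107, 145.
XbaI cuts after the first base of each site, so after positions 107, 145.
Linear molecule, 2 cuts → 3 fragments:
  1–107 → 107 bp
  108–145 → 38 bp
  146–232 → 87 bp
Sorted largest to smallest: 107, 87, 38 bp.

107, 87, 38 bp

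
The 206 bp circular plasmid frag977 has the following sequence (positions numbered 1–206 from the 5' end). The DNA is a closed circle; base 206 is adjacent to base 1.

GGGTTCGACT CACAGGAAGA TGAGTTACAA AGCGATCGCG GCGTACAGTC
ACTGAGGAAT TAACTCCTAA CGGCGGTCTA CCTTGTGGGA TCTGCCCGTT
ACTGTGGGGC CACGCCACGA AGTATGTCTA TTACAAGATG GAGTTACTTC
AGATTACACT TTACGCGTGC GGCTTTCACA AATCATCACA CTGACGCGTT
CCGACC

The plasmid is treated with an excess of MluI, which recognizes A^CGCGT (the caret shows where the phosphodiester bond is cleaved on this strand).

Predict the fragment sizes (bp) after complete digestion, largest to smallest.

MluI sites (ACGCGT) start at positions 163, 194.
MluI cuts after the first base of each site, so after positions 163, 194.
Circular molecule, 2 cuts → 2 fragments:
  164–194 → 31 bp
  195–206 then 1–163 → 12 + 163 = 175 bp
Sorted largest to smallest: 175, 31 bp.

175, 31 bp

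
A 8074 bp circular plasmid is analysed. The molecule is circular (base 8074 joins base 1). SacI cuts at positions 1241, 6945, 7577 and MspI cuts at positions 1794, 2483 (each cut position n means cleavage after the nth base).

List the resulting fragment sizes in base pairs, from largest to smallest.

4462, 1738, 689, 632, 553 bp

Combined cut positions (sorted): 1241, 1794, 2483, 6945, 7577.
Circular molecule, 5 cuts → 5 fragments:
  1794 − 1241 = 553 bp
  2483 − 1794 = 689 bp
  6945 − 2483 = 4462 bp
  7577 − 6945 = 632 bp
  wrap: 8074 − 7577 + 1241 = 1738 bp
Sorted largest to smallest: 4462, 1738, 689, 632, 553 bp.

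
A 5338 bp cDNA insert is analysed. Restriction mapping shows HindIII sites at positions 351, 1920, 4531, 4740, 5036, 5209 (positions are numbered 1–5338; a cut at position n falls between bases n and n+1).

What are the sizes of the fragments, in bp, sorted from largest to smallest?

Linear molecule, 6 cuts → 7 fragments:
  351 − 0 = 351 bp
  1920 − 351 = 1569 bp
  4531 − 1920 = 2611 bp
  4740 − 4531 = 209 bp
  5036 − 4740 = 296 bp
  5209 − 5036 = 173 bp
  5338 − 5209 = 129 bp
Sorted largest to smallest: 2611, 1569, 351, 296, 209, 173, 129 bp.

2611, 1569, 351, 296, 209, 173, 129 bp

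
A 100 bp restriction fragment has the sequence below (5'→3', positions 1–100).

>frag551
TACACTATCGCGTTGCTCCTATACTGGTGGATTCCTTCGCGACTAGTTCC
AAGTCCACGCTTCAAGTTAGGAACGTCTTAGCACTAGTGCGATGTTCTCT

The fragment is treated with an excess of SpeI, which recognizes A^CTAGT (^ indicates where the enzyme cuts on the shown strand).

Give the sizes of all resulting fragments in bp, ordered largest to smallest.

SpeI sites (ACTAGT) start at positions 42, 83.
SpeI cuts after the first base of each site, so after positions 42, 83.
Linear molecule, 2 cuts → 3 fragments:
  1–42 → 42 bp
  43–83 → 41 bp
  84–100 → 17 bp
Sorted largest to smallest: 42, 41, 17 bp.

42, 41, 17 bp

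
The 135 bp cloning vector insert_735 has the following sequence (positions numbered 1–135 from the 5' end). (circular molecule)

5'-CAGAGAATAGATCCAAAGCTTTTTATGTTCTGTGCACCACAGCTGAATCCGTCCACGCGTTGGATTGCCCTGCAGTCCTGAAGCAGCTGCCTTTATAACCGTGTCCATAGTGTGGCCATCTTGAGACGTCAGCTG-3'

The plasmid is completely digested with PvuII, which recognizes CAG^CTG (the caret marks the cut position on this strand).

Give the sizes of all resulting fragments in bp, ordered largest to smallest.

PvuII sites (CAGCTG) start at positions 40, 84, 130.
PvuII cuts after base 3 of each site, so after positions 42, 86, 132.
Circular molecule, 3 cuts → 3 fragments:
  43–86 → 44 bp
  87–132 → 46 bp
  133–135 then 1–42 → 3 + 42 = 45 bp
Sorted largest to smallest: 46, 45, 44 bp.

46, 45, 44 bp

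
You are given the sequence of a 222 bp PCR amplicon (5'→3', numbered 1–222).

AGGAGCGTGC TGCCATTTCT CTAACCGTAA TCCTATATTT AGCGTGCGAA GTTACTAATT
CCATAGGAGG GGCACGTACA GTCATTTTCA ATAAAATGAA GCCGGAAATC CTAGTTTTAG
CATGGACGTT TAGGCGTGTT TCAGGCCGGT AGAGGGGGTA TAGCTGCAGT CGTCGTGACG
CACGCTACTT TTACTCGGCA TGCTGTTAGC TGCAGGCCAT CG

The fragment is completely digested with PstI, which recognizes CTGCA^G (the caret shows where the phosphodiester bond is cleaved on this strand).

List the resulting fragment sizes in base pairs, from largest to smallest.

168, 46, 8 bp

PstI sites (CTGCAG) start at positions 164, 210.
PstI cuts after base 5 of each site (before the last base), so after positions 168, 214.
Linear molecule, 2 cuts → 3 fragments:
  1–168 → 168 bp
  169–214 → 46 bp
  215–222 → 8 bp
Sorted largest to smallest: 168, 46, 8 bp.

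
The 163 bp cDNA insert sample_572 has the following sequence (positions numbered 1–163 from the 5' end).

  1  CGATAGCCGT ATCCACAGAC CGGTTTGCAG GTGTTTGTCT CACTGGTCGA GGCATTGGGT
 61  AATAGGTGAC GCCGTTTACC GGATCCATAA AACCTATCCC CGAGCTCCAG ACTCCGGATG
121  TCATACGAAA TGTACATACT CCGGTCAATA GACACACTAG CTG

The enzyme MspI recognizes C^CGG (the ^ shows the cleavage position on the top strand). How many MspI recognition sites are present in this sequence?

CCGG occurs starting at positions 20, 79, 114, 141.
MspI cuts at 4 sites.

4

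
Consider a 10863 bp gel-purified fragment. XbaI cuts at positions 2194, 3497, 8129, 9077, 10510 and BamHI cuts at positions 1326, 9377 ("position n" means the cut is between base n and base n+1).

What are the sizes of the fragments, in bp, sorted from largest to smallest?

4632, 1326, 1303, 1133, 948, 868, 353, 300 bp

Combined cut positions (sorted): 1326, 2194, 3497, 8129, 9077, 9377, 10510.
Linear molecule, 7 cuts → 8 fragments:
  1326 − 0 = 1326 bp
  2194 − 1326 = 868 bp
  3497 − 2194 = 1303 bp
  8129 − 3497 = 4632 bp
  9077 − 8129 = 948 bp
  9377 − 9077 = 300 bp
  10510 − 9377 = 1133 bp
  10863 − 10510 = 353 bp
Sorted largest to smallest: 4632, 1326, 1303, 1133, 948, 868, 353, 300 bp.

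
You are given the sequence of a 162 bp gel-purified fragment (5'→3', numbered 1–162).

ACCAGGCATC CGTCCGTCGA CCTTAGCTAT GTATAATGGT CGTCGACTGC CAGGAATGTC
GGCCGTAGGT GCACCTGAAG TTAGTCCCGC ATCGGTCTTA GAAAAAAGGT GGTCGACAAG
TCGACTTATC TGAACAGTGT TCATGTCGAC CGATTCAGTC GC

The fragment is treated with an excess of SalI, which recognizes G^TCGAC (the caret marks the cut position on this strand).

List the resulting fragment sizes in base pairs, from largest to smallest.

70, 26, 25, 17, 16, 8 bp

SalI sites (GTCGAC) start at positions 16, 42, 112, 120, 145.
SalI cuts after the first base of each site, so after positions 16, 42, 112, 120, 145.
Linear molecule, 5 cuts → 6 fragments:
  1–16 → 16 bp
  17–42 → 26 bp
  43–112 → 70 bp
  113–120 → 8 bp
  121–145 → 25 bp
  146–162 → 17 bp
Sorted largest to smallest: 70, 26, 25, 17, 16, 8 bp.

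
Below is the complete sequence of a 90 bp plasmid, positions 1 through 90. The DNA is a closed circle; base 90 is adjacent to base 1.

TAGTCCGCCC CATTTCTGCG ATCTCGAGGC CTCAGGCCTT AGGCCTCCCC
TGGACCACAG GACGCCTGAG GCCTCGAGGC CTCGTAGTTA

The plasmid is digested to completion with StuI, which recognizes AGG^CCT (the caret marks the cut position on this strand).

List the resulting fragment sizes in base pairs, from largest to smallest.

StuI sites (AGGCCT) start at positions 27, 34, 41, 69, 77.
StuI cuts after base 3 of each site, so after positions 29, 36, 43, 71, 79.
Circular molecule, 5 cuts → 5 fragments:
  30–36 → 7 bp
  37–43 → 7 bp
  44–71 → 28 bp
  72–79 → 8 bp
  80–90 then 1–29 → 11 + 29 = 40 bp
Sorted largest to smallest: 40, 28, 8, 7, 7 bp.

40, 28, 8, 7, 7 bp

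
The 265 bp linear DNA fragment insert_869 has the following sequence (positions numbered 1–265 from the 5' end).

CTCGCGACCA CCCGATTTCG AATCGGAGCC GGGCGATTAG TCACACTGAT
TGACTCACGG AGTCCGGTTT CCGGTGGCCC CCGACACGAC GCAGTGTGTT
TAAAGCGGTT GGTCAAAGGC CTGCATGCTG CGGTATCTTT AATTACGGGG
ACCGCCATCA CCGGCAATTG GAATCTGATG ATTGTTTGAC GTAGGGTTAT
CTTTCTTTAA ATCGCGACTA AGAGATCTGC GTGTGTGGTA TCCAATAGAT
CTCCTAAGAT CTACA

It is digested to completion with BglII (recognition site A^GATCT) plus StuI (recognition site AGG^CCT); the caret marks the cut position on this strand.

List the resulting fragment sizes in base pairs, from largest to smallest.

BglII sites (AGATCT) start at positions 223, 247, 257.
BglII cuts after the first base of each site, so after positions 223, 247, 257.
The StuI site (AGGCCT) starts at position 117.
StuI cuts after base 3 of each site, so after position 119.
Combined cut positions: 119, 223, 247, 257.
Linear molecule, 4 cuts → 5 fragments:
  1–119 → 119 bp
  120–223 → 104 bp
  224–247 → 24 bp
  248–257 → 10 bp
  258–265 → 8 bp
Sorted largest to smallest: 119, 104, 24, 10, 8 bp.

119, 104, 24, 10, 8 bp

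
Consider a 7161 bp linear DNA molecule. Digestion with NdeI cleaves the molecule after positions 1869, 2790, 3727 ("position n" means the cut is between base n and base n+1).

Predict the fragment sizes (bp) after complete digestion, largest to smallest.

3434, 1869, 937, 921 bp

Linear molecule, 3 cuts → 4 fragments:
  1869 − 0 = 1869 bp
  2790 − 1869 = 921 bp
  3727 − 2790 = 937 bp
  7161 − 3727 = 3434 bp
Sorted largest to smallest: 3434, 1869, 937, 921 bp.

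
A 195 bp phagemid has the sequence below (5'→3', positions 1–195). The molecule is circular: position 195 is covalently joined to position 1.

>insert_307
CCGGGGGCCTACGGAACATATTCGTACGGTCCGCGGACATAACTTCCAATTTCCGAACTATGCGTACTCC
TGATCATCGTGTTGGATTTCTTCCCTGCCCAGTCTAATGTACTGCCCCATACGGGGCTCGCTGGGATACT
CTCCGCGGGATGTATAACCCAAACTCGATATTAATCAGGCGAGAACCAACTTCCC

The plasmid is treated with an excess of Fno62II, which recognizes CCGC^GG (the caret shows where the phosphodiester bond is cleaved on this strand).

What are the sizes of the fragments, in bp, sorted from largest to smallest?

112, 83 bp

Fno62II sites (CCGCGG) start at positions 31, 143.
Fno62II cuts after base 4 of each site, so after positions 34, 146.
Circular molecule, 2 cuts → 2 fragments:
  35–146 → 112 bp
  147–195 then 1–34 → 49 + 34 = 83 bp
Sorted largest to smallest: 112, 83 bp.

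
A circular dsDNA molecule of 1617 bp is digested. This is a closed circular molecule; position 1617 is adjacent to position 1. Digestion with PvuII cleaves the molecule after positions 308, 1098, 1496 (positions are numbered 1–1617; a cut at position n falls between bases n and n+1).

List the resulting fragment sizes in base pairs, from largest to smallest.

790, 429, 398 bp

Circular molecule, 3 cuts → 3 fragments:
  1098 − 308 = 790 bp
  1496 − 1098 = 398 bp
  wrap: 1617 − 1496 + 308 = 429 bp
Sorted largest to smallest: 790, 429, 398 bp.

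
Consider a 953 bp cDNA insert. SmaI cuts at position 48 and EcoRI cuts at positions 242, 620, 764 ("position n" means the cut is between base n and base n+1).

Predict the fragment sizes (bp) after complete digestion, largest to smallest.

378, 194, 189, 144, 48 bp

Combined cut positions (sorted): 48, 242, 620, 764.
Linear molecule, 4 cuts → 5 fragments:
  48 − 0 = 48 bp
  242 − 48 = 194 bp
  620 − 242 = 378 bp
  764 − 620 = 144 bp
  953 − 764 = 189 bp
Sorted largest to smallest: 378, 194, 189, 144, 48 bp.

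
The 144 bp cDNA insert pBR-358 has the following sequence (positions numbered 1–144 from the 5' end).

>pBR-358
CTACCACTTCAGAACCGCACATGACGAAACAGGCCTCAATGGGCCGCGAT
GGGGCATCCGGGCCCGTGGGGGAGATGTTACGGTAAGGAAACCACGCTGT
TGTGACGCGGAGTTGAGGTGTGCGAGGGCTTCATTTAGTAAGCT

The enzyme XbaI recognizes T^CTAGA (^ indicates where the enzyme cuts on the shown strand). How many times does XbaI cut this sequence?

0

No occurrence of TCTAGA is present in the sequence.
XbaI does not cut: 0 sites.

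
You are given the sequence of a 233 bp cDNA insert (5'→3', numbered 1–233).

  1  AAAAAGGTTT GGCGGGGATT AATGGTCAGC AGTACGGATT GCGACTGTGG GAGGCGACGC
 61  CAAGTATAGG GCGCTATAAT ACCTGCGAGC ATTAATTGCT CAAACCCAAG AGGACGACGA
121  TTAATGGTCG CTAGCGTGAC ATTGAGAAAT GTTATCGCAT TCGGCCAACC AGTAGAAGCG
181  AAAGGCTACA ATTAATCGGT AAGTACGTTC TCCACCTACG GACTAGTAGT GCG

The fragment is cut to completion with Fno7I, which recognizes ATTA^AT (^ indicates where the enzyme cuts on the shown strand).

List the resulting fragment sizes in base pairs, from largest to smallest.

73, 71, 39, 29, 21 bp

Fno7I sites (ATTAAT) start at positions 18, 91, 120, 191.
Fno7I cuts after base 4 of each site, so after positions 21, 94, 123, 194.
Linear molecule, 4 cuts → 5 fragments:
  1–21 → 21 bp
  22–94 → 73 bp
  95–123 → 29 bp
  124–194 → 71 bp
  195–233 → 39 bp
Sorted largest to smallest: 73, 71, 39, 29, 21 bp.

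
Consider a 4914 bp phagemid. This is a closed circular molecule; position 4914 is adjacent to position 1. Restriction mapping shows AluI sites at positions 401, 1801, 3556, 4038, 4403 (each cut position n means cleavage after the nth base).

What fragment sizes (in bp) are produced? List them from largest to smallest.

1755, 1400, 912, 482, 365 bp

Circular molecule, 5 cuts → 5 fragments:
  1801 − 401 = 1400 bp
  3556 − 1801 = 1755 bp
  4038 − 3556 = 482 bp
  4403 − 4038 = 365 bp
  wrap: 4914 − 4403 + 401 = 912 bp
Sorted largest to smallest: 1755, 1400, 912, 482, 365 bp.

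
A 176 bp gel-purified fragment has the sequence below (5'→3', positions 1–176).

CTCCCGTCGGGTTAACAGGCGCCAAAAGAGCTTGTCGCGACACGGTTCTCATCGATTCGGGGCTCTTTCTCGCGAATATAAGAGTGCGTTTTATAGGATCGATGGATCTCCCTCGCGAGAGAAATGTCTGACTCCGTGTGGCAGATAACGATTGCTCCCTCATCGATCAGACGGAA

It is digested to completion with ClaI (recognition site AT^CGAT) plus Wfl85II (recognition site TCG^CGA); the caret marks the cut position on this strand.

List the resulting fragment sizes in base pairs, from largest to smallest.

ClaI sites (ATCGAT) start at positions 51, 98, 162.
ClaI cuts after base 2 of each site, so after positions 52, 99, 163.
Wfl85II sites (TCGCGA) start at positions 35, 70, 113.
Wfl85II cuts after base 3 of each site, so after positions 37, 72, 115.
Combined cut positions: 37, 52, 72, 99, 115, 163.
Linear molecule, 6 cuts → 7 fragments:
  1–37 → 37 bp
  38–52 → 15 bp
  53–72 → 20 bp
  73–99 → 27 bp
  100–115 → 16 bp
  116–163 → 48 bp
  164–176 → 13 bp
Sorted largest to smallest: 48, 37, 27, 20, 16, 15, 13 bp.

48, 37, 27, 20, 16, 15, 13 bp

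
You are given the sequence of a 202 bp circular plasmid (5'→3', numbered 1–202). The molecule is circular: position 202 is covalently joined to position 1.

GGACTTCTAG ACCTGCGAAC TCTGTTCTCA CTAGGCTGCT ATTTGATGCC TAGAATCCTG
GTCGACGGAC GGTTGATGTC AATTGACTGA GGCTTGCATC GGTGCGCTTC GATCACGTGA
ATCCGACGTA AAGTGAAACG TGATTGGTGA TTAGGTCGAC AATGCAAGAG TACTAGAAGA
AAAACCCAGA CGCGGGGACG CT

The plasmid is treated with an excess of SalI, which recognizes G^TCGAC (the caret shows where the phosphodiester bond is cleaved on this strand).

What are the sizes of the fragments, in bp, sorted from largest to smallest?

108, 94 bp

SalI sites (GTCGAC) start at positions 61, 155.
SalI cuts after the first base of each site, so after positions 61, 155.
Circular molecule, 2 cuts → 2 fragments:
  62–155 → 94 bp
  156–202 then 1–61 → 47 + 61 = 108 bp
Sorted largest to smallest: 108, 94 bp.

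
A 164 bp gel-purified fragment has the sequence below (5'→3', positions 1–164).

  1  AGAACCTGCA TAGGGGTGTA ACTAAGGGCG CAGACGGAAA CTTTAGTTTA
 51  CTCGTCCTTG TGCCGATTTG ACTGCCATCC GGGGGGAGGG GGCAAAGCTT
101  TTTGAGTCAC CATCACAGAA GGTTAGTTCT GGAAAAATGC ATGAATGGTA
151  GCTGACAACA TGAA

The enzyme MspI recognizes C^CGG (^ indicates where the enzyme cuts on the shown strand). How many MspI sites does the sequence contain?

CCGG occurs starting at position 79.
MspI cuts at 1 site.

1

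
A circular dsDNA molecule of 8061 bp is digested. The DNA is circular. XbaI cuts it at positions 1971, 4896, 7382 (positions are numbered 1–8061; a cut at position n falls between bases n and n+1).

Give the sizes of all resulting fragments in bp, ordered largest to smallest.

2925, 2650, 2486 bp

Circular molecule, 3 cuts → 3 fragments:
  4896 − 1971 = 2925 bp
  7382 − 4896 = 2486 bp
  wrap: 8061 − 7382 + 1971 = 2650 bp
Sorted largest to smallest: 2925, 2650, 2486 bp.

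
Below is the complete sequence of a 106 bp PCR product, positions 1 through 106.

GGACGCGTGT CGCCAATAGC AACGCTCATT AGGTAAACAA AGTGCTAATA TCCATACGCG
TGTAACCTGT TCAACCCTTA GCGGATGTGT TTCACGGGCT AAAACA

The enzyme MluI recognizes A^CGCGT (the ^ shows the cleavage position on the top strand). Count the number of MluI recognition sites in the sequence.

2

ACGCGT occurs starting at positions 3, 56.
MluI cuts at 2 sites.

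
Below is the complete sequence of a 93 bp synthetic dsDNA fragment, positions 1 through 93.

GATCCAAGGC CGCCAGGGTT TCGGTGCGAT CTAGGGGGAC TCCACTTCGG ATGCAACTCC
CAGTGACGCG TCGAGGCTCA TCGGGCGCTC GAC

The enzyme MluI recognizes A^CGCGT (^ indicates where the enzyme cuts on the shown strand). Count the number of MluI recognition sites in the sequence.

1

ACGCGT occurs starting at position 66.
MluI cuts at 1 site.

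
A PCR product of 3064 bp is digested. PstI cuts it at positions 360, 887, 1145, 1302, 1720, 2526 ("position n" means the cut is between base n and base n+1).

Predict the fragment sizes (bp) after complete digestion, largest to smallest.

806, 538, 527, 418, 360, 258, 157 bp

Linear molecule, 6 cuts → 7 fragments:
  360 − 0 = 360 bp
  887 − 360 = 527 bp
  1145 − 887 = 258 bp
  1302 − 1145 = 157 bp
  1720 − 1302 = 418 bp
  2526 − 1720 = 806 bp
  3064 − 2526 = 538 bp
Sorted largest to smallest: 806, 538, 527, 418, 360, 258, 157 bp.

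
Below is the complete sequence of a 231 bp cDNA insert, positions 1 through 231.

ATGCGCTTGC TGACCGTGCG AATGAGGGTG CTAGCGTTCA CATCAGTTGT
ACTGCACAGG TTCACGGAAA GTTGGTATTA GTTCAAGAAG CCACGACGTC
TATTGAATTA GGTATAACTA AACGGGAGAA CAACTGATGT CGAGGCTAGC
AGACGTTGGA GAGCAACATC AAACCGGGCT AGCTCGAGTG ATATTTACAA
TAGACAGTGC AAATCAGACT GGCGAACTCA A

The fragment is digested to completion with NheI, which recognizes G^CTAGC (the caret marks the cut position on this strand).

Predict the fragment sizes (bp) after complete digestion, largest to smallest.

115, 53, 33, 30 bp

NheI sites (GCTAGC) start at positions 30, 145, 178.
NheI cuts after the first base of each site, so after positions 30, 145, 178.
Linear molecule, 3 cuts → 4 fragments:
  1–30 → 30 bp
  31–145 → 115 bp
  146–178 → 33 bp
  179–231 → 53 bp
Sorted largest to smallest: 115, 53, 33, 30 bp.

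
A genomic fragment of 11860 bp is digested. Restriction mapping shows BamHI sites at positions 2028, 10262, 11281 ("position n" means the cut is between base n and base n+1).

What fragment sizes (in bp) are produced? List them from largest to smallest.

Linear molecule, 3 cuts → 4 fragments:
  2028 − 0 = 2028 bp
  10262 − 2028 = 8234 bp
  11281 − 10262 = 1019 bp
  11860 − 11281 = 579 bp
Sorted largest to smallest: 8234, 2028, 1019, 579 bp.

8234, 2028, 1019, 579 bp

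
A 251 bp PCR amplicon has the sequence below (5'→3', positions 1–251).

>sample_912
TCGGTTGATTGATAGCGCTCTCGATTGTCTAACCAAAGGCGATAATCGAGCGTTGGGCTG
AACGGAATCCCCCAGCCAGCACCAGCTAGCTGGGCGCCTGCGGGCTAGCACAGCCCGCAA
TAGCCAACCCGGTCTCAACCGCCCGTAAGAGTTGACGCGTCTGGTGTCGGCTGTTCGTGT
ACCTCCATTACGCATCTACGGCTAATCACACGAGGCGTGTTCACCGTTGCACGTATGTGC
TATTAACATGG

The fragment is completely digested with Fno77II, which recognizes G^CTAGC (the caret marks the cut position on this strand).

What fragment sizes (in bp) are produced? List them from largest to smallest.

Fno77II sites (GCTAGC) start at positions 85, 104.
Fno77II cuts after the first base of each site, so after positions 85, 104.
Linear molecule, 2 cuts → 3 fragments:
  1–85 → 85 bp
  86–104 → 19 bp
  105–251 → 147 bp
Sorted largest to smallest: 147, 85, 19 bp.

147, 85, 19 bp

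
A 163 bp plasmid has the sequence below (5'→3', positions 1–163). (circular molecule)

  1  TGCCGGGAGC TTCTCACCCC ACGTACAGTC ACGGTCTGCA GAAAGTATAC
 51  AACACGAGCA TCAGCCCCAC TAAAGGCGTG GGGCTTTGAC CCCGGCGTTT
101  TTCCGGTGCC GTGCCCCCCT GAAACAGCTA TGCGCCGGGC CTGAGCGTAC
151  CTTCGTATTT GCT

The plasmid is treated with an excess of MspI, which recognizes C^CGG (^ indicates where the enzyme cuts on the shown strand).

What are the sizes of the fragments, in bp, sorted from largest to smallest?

89, 32, 31, 11 bp

MspI sites (CCGG) start at positions 3, 92, 103, 135.
MspI cuts after the first base of each site, so after positions 3, 92, 103, 135.
Circular molecule, 4 cuts → 4 fragments:
  4–92 → 89 bp
  93–103 → 11 bp
  104–135 → 32 bp
  136–163 then 1–3 → 28 + 3 = 31 bp
Sorted largest to smallest: 89, 32, 31, 11 bp.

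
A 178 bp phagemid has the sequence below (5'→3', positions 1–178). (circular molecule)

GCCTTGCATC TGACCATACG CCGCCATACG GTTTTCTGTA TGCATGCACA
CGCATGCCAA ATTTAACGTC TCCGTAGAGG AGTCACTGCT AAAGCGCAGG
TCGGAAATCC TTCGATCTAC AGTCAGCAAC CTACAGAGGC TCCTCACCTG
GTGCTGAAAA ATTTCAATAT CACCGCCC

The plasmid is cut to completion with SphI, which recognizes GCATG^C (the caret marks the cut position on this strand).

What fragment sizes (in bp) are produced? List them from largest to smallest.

SphI sites (GCATGC) start at positions 42, 52.
SphI cuts after base 5 of each site (before the last base), so after positions 46, 56.
Circular molecule, 2 cuts → 2 fragments:
  47–56 → 10 bp
  57–178 then 1–46 → 122 + 46 = 168 bp
Sorted largest to smallest: 168, 10 bp.

168, 10 bp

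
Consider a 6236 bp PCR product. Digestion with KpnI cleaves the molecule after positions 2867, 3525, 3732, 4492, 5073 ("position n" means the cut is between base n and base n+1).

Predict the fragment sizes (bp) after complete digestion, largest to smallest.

2867, 1163, 760, 658, 581, 207 bp

Linear molecule, 5 cuts → 6 fragments:
  2867 − 0 = 2867 bp
  3525 − 2867 = 658 bp
  3732 − 3525 = 207 bp
  4492 − 3732 = 760 bp
  5073 − 4492 = 581 bp
  6236 − 5073 = 1163 bp
Sorted largest to smallest: 2867, 1163, 760, 658, 581, 207 bp.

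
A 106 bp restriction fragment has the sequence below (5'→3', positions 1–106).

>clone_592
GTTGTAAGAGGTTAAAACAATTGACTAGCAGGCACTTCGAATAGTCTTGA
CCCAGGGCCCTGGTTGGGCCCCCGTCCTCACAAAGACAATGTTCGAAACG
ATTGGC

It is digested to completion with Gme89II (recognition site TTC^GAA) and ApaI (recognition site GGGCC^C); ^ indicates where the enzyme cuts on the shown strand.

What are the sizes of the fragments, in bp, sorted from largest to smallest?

38, 24, 21, 12, 11 bp

Gme89II sites (TTCGAA) start at positions 36, 92.
Gme89II cuts after base 3 of each site, so after positions 38, 94.
ApaI sites (GGGCCC) start at positions 55, 66.
ApaI cuts after base 5 of each site (before the last base), so after positions 59, 70.
Combined cut positions: 38, 59, 70, 94.
Linear molecule, 4 cuts → 5 fragments:
  1–38 → 38 bp
  39–59 → 21 bp
  60–70 → 11 bp
  71–94 → 24 bp
  95–106 → 12 bp
Sorted largest to smallest: 38, 24, 21, 12, 11 bp.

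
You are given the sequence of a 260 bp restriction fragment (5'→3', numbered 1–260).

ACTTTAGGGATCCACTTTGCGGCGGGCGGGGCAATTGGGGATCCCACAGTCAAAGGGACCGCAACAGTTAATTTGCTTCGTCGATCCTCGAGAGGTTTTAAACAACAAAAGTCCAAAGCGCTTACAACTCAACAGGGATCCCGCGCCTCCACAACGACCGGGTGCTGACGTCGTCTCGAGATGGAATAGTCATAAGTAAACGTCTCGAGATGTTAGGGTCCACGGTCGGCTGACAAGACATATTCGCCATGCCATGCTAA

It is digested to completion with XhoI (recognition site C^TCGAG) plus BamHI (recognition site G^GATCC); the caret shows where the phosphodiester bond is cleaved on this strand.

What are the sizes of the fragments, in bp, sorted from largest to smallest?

56, 49, 48, 39, 31, 29, 8 bp

XhoI sites (CTCGAG) start at positions 87, 175, 204.
XhoI cuts after the first base of each site, so after positions 87, 175, 204.
BamHI sites (GGATCC) start at positions 8, 39, 136.
BamHI cuts after the first base of each site, so after positions 8, 39, 136.
Combined cut positions: 8, 39, 87, 136, 175, 204.
Linear molecule, 6 cuts → 7 fragments:
  1–8 → 8 bp
  9–39 → 31 bp
  40–87 → 48 bp
  88–136 → 49 bp
  137–175 → 39 bp
  176–204 → 29 bp
  205–260 → 56 bp
Sorted largest to smallest: 56, 49, 48, 39, 31, 29, 8 bp.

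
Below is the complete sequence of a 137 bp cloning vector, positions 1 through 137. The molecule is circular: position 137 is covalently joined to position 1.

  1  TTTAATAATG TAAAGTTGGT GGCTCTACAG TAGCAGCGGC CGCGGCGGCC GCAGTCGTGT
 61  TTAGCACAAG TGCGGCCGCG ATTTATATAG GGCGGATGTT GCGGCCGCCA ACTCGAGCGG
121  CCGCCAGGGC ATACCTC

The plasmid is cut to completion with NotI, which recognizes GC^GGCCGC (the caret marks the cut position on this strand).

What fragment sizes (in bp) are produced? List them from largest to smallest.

NotI sites (GCGGCCGC) start at positions 36, 45, 72, 101, 117.
NotI cuts after base 2 of each site, so after positions 37, 46, 73, 102, 118.
Circular molecule, 5 cuts → 5 fragments:
  38–46 → 9 bp
  47–73 → 27 bp
  74–102 → 29 bp
  103–118 → 16 bp
  119–137 then 1–37 → 19 + 37 = 56 bp
Sorted largest to smallest: 56, 29, 27, 16, 9 bp.

56, 29, 27, 16, 9 bp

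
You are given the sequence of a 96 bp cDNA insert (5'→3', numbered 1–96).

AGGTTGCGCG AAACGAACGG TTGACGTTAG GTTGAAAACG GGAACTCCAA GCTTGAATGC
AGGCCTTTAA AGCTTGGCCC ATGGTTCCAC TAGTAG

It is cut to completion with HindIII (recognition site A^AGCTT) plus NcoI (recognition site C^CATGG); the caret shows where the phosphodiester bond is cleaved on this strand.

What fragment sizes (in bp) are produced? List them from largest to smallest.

49, 21, 17, 9 bp

HindIII sites (AAGCTT) start at positions 49, 70.
HindIII cuts after the first base of each site, so after positions 49, 70.
The NcoI site (CCATGG) starts at position 79.
NcoI cuts after the first base of each site, so after position 79.
Combined cut positions: 49, 70, 79.
Linear molecule, 3 cuts → 4 fragments:
  1–49 → 49 bp
  50–70 → 21 bp
  71–79 → 9 bp
  80–96 → 17 bp
Sorted largest to smallest: 49, 21, 17, 9 bp.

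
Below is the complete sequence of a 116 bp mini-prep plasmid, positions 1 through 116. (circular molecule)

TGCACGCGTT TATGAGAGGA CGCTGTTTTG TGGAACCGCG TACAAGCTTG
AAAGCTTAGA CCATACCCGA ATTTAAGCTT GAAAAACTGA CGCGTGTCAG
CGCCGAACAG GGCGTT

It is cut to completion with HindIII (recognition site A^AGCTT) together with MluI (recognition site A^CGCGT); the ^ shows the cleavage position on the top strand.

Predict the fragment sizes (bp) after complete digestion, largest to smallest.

40, 30, 23, 15, 8 bp

HindIII sites (AAGCTT) start at positions 44, 52, 75.
HindIII cuts after the first base of each site, so after positions 44, 52, 75.
MluI sites (ACGCGT) start at positions 4, 90.
MluI cuts after the first base of each site, so after positions 4, 90.
Combined cut positions: 4, 44, 52, 75, 90.
Circular molecule, 5 cuts → 5 fragments:
  5–44 → 40 bp
  45–52 → 8 bp
  53–75 → 23 bp
  76–90 → 15 bp
  91–116 then 1–4 → 26 + 4 = 30 bp
Sorted largest to smallest: 40, 30, 23, 15, 8 bp.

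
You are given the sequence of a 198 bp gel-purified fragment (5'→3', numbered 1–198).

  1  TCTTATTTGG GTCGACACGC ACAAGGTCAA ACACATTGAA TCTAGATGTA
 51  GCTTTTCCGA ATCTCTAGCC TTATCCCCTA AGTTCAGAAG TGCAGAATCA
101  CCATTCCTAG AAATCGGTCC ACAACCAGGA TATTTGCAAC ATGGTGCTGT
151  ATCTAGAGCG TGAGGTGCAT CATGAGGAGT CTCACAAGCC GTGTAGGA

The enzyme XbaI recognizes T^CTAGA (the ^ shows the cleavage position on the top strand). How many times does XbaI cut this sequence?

2

TCTAGA occurs starting at positions 41, 152.
XbaI cuts at 2 sites.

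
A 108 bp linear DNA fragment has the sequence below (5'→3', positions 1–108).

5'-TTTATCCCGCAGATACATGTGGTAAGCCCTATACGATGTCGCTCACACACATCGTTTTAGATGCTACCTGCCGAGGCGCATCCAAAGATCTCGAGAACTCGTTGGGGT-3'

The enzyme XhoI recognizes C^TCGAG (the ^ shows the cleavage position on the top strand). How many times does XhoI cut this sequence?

CTCGAG occurs starting at position 90.
XhoI cuts at 1 site.

1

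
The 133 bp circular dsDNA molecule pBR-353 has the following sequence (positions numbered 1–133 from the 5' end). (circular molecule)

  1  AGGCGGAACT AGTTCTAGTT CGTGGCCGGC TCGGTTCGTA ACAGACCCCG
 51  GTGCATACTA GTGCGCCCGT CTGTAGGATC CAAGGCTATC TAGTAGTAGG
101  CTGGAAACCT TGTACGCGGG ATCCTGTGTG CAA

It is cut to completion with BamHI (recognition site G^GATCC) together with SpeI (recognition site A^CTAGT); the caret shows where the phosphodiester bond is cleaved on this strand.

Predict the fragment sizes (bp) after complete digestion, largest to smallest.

49, 43, 22, 19 bp

BamHI sites (GGATCC) start at positions 76, 119.
BamHI cuts after the first base of each site, so after positions 76, 119.
SpeI sites (ACTAGT) start at positions 8, 57.
SpeI cuts after the first base of each site, so after positions 8, 57.
Combined cut positions: 8, 57, 76, 119.
Circular molecule, 4 cuts → 4 fragments:
  9–57 → 49 bp
  58–76 → 19 bp
  77–119 → 43 bp
  120–133 then 1–8 → 14 + 8 = 22 bp
Sorted largest to smallest: 49, 43, 22, 19 bp.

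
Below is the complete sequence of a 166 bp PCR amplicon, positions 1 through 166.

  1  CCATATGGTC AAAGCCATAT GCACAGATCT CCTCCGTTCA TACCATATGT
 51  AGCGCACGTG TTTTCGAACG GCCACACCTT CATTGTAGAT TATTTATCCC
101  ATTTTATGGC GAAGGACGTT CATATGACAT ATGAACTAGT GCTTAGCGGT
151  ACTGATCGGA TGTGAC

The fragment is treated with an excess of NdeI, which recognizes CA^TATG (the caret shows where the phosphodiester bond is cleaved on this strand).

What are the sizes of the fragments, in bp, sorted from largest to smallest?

77, 37, 28, 14, 7, 3 bp

NdeI sites (CATATG) start at positions 2, 16, 44, 121, 128.
NdeI cuts after base 2 of each site, so after positions 3, 17, 45, 122, 129.
Linear molecule, 5 cuts → 6 fragments:
  1–3 → 3 bp
  4–17 → 14 bp
  18–45 → 28 bp
  46–122 → 77 bp
  123–129 → 7 bp
  130–166 → 37 bp
Sorted largest to smallest: 77, 37, 28, 14, 7, 3 bp.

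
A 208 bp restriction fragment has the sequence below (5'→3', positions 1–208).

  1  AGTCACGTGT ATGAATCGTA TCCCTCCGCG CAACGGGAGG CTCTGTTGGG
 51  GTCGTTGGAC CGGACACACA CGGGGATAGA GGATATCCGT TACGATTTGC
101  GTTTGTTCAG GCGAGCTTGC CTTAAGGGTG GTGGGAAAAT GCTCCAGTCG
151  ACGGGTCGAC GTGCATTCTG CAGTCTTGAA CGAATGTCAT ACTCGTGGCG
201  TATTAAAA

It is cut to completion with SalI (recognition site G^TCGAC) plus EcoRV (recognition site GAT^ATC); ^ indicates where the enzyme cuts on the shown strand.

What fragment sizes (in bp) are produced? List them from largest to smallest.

84, 63, 53, 8 bp

SalI sites (GTCGAC) start at positions 147, 155.
SalI cuts after the first base of each site, so after positions 147, 155.
The EcoRV site (GATATC) starts at position 82.
EcoRV cuts after base 3 of each site, so after position 84.
Combined cut positions: 84, 147, 155.
Linear molecule, 3 cuts → 4 fragments:
  1–84 → 84 bp
  85–147 → 63 bp
  148–155 → 8 bp
  156–208 → 53 bp
Sorted largest to smallest: 84, 63, 53, 8 bp.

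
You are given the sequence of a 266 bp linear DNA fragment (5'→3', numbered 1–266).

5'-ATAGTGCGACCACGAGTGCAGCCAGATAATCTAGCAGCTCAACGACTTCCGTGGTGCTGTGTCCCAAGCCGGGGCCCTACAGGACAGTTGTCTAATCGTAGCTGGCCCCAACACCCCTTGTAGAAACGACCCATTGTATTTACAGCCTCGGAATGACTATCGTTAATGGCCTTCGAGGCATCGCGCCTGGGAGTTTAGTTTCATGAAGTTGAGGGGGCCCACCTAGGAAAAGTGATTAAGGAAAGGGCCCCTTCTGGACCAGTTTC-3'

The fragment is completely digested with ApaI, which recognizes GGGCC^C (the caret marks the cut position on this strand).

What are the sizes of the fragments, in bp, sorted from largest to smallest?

143, 76, 30, 17 bp

ApaI sites (GGGCCC) start at positions 72, 215, 245.
ApaI cuts after base 5 of each site (before the last base), so after positions 76, 219, 249.
Linear molecule, 3 cuts → 4 fragments:
  1–76 → 76 bp
  77–219 → 143 bp
  220–249 → 30 bp
  250–266 → 17 bp
Sorted largest to smallest: 143, 76, 30, 17 bp.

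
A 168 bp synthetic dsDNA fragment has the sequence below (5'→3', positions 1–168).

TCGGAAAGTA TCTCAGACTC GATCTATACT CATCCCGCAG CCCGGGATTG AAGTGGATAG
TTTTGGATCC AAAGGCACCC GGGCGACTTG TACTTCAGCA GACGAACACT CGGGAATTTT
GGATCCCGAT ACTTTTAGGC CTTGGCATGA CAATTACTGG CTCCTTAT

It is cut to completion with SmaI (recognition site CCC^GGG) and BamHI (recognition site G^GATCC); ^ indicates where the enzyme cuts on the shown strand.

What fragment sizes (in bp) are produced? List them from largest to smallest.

SmaI sites (CCCGGG) start at positions 41, 78.
SmaI cuts after base 3 of each site, so after positions 43, 80.
BamHI sites (GGATCC) start at positions 65, 121.
BamHI cuts after the first base of each site, so after positions 65, 121.
Combined cut positions: 43, 65, 80, 121.
Linear molecule, 4 cuts → 5 fragments:
  1–43 → 43 bp
  44–65 → 22 bp
  66–80 → 15 bp
  81–121 → 41 bp
  122–168 → 47 bp
Sorted largest to smallest: 47, 43, 41, 22, 15 bp.

47, 43, 41, 22, 15 bp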